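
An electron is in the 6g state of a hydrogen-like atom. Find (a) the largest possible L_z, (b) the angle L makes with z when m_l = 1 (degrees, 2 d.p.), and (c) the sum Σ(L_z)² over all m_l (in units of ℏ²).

6g means n = 6, l = 4.
L_z,max = lℏ = 4ℏ.
For m_l = 1: cos θ = 1/√20, θ ≈ 77.08°.
Σ m_l² = 60, so Σ(L_z)² = 60 ℏ².

L_z,max = 4ℏ; θ(m_l=1) ≈ 77.08°; Σ(L_z)² = 60 ℏ²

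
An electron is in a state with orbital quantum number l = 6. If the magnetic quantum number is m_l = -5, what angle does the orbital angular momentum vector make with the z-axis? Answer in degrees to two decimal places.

|L|² = l(l+1)ℏ² = 42ℏ², so |L| = √42 ℏ.
L_z = m_l ℏ = −5ℏ.
cos θ = L_z/|L| = -5/√42, so θ ≈ 140.49°.

θ ≈ 140.49°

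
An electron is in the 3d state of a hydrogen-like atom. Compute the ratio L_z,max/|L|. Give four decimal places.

The 3d subshell has l = 2.
|L| = √6 ℏ ≈ 2.4495ℏ, while L_z,max = lℏ = 2ℏ.
L_z,max/|L| = 2/√6 = 0.8165.

L_z,max/|L| = 0.8165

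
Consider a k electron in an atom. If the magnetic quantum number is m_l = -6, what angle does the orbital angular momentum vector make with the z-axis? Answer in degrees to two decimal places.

K corresponds to l = 7.
|L|² = l(l+1)ℏ² = 56ℏ², so |L| = 2√14 ℏ.
L_z = m_l ℏ = −6ℏ.
cos θ = L_z/|L| = -6/√56, so θ ≈ 143.30°.

θ ≈ 143.30°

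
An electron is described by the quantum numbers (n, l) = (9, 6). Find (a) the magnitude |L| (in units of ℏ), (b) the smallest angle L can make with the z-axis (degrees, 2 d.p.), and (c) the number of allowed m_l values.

|L| = √42 ℏ ≈ 6.481ℏ; θ_min ≈ 22.21°; 13 values

|L| = ℏ√(6·7) = √42 ℏ ≈ 6.481ℏ.
cos θ_min = 6/√42, so θ_min ≈ 22.21°.
There are 2l+1 = 13 values of m_l.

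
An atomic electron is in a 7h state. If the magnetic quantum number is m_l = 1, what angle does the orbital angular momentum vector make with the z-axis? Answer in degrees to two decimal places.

The 7h subshell has l = 5.
|L| = ℏ√(l(l+1)) = √30 ℏ.
L_z = m_l ℏ = 1ℏ.
cos θ = L_z/|L| = 1/√30, so θ ≈ 79.48°.

θ ≈ 79.48°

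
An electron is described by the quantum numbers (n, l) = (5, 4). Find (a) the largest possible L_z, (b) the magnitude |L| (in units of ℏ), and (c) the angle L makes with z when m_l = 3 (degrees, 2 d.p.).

L_z,max = lℏ = 4ℏ.
|L| = ℏ√(4·5) = 2√5 ℏ ≈ 4.472ℏ.
For m_l = 3: cos θ = 3/√20, θ ≈ 47.87°.

L_z,max = 4ℏ; |L| = 2√5 ℏ ≈ 4.472ℏ; θ(m_l=3) ≈ 47.87°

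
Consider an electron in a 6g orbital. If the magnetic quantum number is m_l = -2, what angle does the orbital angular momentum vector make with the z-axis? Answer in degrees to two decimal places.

For 6g, l = 4.
|L| = ℏ√(l(l+1)) = 2√5 ℏ.
L_z = m_l ℏ = −2ℏ.
cos θ = L_z/|L| = -2/√20, so θ ≈ 116.57°.

θ ≈ 116.57°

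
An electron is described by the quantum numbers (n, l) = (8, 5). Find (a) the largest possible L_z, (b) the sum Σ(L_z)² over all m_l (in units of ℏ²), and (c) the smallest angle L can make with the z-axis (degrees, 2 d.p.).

L_z,max = 5ℏ; Σ(L_z)² = 110 ℏ²; θ_min ≈ 24.09°

L_z,max = lℏ = 5ℏ.
Σ m_l² = 110, so Σ(L_z)² = 110 ℏ².
cos θ_min = 5/√30, so θ_min ≈ 24.09°.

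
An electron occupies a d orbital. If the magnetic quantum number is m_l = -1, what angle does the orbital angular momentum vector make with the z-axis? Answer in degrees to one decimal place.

For a d orbital, l = 2.
|L| = √(l(l+1)) ℏ = √6 ℏ.
L_z = m_l ℏ = −1ℏ.
cos θ = L_z/|L| = -1/√6, so θ ≈ 114.1°.

θ ≈ 114.1°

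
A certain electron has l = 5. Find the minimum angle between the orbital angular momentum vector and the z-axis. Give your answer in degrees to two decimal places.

θ_min ≈ 24.09°

|L|² = l(l+1)ℏ² = 30ℏ², so |L| = √30 ℏ.
The smallest angle corresponds to the largest L_z, i.e. m_l = l = 5, giving L_z = 5ℏ.
cos θ_min = 5/√30, so θ_min ≈ 24.09°.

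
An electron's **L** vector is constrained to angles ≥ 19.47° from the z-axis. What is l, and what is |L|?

cos θ_min = l/√(l(l+1)) = √(l/(l+1)), so l/(l+1) = cos²(19.47°) = 0.8889.
Solving: l = 8.
Then |L| = ℏ√(8·9) = 6√2 ℏ.

l = 8, |L| = 6√2 ℏ ≈ 8.485ℏ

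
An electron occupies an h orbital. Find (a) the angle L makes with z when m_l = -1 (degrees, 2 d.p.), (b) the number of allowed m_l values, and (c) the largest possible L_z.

θ(m_l=-1) ≈ 100.52°; 11 values; L_z,max = 5ℏ

An h state has l = 5.
For m_l = -1: cos θ = -1/√30, θ ≈ 100.52°.
There are 2l+1 = 11 values of m_l.
L_z,max = lℏ = 5ℏ.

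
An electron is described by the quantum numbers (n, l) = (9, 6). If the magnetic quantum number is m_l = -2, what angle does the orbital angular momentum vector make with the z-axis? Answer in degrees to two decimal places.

θ ≈ 107.98°

|L|² = l(l+1)ℏ² = 42ℏ², so |L| = √42 ℏ.
L_z = m_l ℏ = −2ℏ.
cos θ = L_z/|L| = -2/√42, so θ ≈ 107.98°.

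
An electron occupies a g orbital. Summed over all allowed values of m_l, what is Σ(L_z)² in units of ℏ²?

Σ(L_z)² = 60 ℏ²

For a g orbital, l = 4.
The allowed m_l values are -4, -3, -2, -1, 0, 1, 2, 3, 4.
Σ m_l² = 2·(1 + 4 + 9 + 16) = 60.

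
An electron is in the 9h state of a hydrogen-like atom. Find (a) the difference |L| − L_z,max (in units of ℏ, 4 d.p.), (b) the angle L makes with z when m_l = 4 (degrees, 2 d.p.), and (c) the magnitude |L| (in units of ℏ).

|L|−L_z,max ≈ 0.4772ℏ; θ(m_l=4) ≈ 43.09°; |L| = √30 ℏ ≈ 5.477ℏ

9h means n = 9, l = 5.
|L| − L_z,max = (√30 − 5)ℏ ≈ 0.4772ℏ.
For m_l = 4: cos θ = 4/√30, θ ≈ 43.09°.
|L| = ℏ√(5·6) = √30 ℏ ≈ 5.477ℏ.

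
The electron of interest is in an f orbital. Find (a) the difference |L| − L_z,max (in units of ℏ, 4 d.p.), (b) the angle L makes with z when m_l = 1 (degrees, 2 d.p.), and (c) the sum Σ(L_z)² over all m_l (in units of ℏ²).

An f state has l = 3.
|L| − L_z,max = (2√3 − 3)ℏ ≈ 0.4641ℏ.
For m_l = 1: cos θ = 1/√12, θ ≈ 73.22°.
Σ m_l² = 28, so Σ(L_z)² = 28 ℏ².

|L|−L_z,max ≈ 0.4641ℏ; θ(m_l=1) ≈ 73.22°; Σ(L_z)² = 28 ℏ²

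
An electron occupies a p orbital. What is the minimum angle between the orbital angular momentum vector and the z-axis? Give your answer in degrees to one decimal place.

θ_min ≈ 45.0°

For a p orbital, l = 1.
|L|² = l(l+1)ℏ² = 2ℏ², so |L| = √2 ℏ.
The smallest angle corresponds to the largest L_z, i.e. m_l = l = 1, giving L_z = 1ℏ.
cos θ_min = 1/√2, so θ_min ≈ 45.0°.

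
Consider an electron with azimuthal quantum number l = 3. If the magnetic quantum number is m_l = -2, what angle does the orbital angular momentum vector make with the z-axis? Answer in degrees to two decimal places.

θ ≈ 125.26°

|L| = √(l(l+1)) ℏ = 2√3 ℏ.
L_z = m_l ℏ = −2ℏ.
cos θ = L_z/|L| = -2/√12, so θ ≈ 125.26°.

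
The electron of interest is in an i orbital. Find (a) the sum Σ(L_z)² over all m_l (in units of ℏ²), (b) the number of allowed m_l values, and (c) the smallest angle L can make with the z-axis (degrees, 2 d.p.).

Σ(L_z)² = 182 ℏ²; 13 values; θ_min ≈ 22.21°

The letter i corresponds to l = 6.
Σ m_l² = 182, so Σ(L_z)² = 182 ℏ².
There are 2l+1 = 13 values of m_l.
cos θ_min = 6/√42, so θ_min ≈ 22.21°.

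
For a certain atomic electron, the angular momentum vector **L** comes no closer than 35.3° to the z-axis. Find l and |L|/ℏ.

l = 2, |L| = √6 ℏ ≈ 2.449ℏ

cos²θ_min = l/(l+1) = 0.6661.
l = cos²θ/sin²θ ≈ 2.
Then |L| = ℏ√(2·3) = √6 ℏ.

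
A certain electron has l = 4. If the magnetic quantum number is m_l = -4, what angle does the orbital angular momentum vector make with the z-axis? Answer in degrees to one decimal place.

|L|² = l(l+1)ℏ² = 20ℏ², so |L| = 2√5 ℏ.
L_z = m_l ℏ = −4ℏ.
cos θ = L_z/|L| = -4/√20, so θ ≈ 153.4°.

θ ≈ 153.4°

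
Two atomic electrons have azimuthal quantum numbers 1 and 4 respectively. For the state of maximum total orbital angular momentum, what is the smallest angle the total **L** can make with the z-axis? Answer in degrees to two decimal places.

L runs from |1 − 4| = 3 to 1 + 4 = 5.
Allowed values: L = 3, 4, 5.
The maximum is L = 5, with |L_tot| = ℏ√(5·6) = √30 ℏ.
The minimum angle with z is arccos(5/√30) ≈ 24.09°.

θ_min ≈ 24.09°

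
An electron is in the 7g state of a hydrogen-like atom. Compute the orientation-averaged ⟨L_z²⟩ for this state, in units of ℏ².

⟨L_z²⟩ = 6.667 ℏ²

7g means n = 7, l = 4.
m_l ∈ {-4, -3, -2, -1, 0, 1, 2, 3, 4}.
⟨L_z²⟩ = ℏ²·l(l+1)/3 = 6.667ℏ².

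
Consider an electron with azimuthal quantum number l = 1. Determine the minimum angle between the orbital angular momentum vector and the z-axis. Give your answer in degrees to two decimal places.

θ_min ≈ 45.00°

|L| = ℏ√(l(l+1)) = √2 ℏ.
The smallest angle corresponds to the largest L_z, i.e. m_l = l = 1, giving L_z = 1ℏ.
cos θ_min = 1/√2, so θ_min ≈ 45.00°.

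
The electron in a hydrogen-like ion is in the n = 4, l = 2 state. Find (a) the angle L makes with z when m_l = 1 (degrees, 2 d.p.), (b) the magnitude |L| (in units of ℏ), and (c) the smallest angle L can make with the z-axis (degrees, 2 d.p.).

For m_l = 1: cos θ = 1/√6, θ ≈ 65.91°.
|L| = ℏ√(2·3) = √6 ℏ ≈ 2.449ℏ.
cos θ_min = 2/√6, so θ_min ≈ 35.26°.

θ(m_l=1) ≈ 65.91°; |L| = √6 ℏ ≈ 2.449ℏ; θ_min ≈ 35.26°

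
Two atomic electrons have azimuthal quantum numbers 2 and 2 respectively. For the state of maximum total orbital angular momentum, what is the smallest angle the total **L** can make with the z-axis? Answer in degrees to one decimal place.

θ_min ≈ 26.6°

Angular momentum addition gives L = |l₁ − l₂|, …, l₁ + l₂.
L ∈ {0, 1, 2, 3, 4}.
The maximum is L = 4, with |L_tot| = ℏ√(4·5) = 2√5 ℏ.
The minimum angle with z is arccos(4/√20) ≈ 26.6°.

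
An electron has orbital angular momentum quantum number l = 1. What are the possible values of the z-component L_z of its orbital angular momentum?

L_z = m_l ℏ with m_l ranging from −l to +l in integer steps.
For l = 1: m_l ∈ {-1, 0, 1}.

L_z ∈ {−ℏ, 0, ℏ}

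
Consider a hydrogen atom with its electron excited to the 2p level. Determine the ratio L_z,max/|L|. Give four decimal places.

L_z,max/|L| = 0.7071

The 2p level has l = 1.
|L| = √2 ℏ ≈ 1.4142ℏ, while L_z,max = lℏ = 1ℏ.
L_z,max/|L| = 1/√2 = 0.7071.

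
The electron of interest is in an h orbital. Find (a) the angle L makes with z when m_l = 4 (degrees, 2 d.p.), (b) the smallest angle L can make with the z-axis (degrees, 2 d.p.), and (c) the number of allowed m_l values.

θ(m_l=4) ≈ 43.09°; θ_min ≈ 24.09°; 11 values

The letter h corresponds to l = 5.
For m_l = 4: cos θ = 4/√30, θ ≈ 43.09°.
cos θ_min = 5/√30, so θ_min ≈ 24.09°.
There are 2l+1 = 11 values of m_l.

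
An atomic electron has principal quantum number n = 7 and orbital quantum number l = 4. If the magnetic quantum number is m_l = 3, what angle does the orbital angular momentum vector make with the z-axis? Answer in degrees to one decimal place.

θ ≈ 47.9°

|L| = √(l(l+1)) ℏ = 2√5 ℏ.
L_z = m_l ℏ = 3ℏ.
cos θ = L_z/|L| = 3/√20, so θ ≈ 47.9°.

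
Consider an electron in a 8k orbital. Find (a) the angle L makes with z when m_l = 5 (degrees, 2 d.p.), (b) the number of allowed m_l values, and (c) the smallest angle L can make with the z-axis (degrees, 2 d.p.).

θ(m_l=5) ≈ 48.08°; 15 values; θ_min ≈ 20.70°

For 8k, l = 7.
For m_l = 5: cos θ = 5/√56, θ ≈ 48.08°.
There are 2l+1 = 15 values of m_l.
cos θ_min = 7/√56, so θ_min ≈ 20.70°.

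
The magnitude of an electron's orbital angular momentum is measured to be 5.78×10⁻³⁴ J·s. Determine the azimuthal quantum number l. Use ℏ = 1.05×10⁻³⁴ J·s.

l = 5

Dividing by ℏ: |L|/ℏ ≈ 5.505.
l(l+1) ≈ 5.505² ≈ 30.30, so l = 5.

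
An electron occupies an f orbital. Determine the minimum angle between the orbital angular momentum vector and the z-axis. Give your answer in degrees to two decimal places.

The letter f corresponds to l = 3.
|L| = √(l(l+1)) ℏ = 2√3 ℏ.
The smallest angle corresponds to the largest L_z, i.e. m_l = l = 3, giving L_z = 3ℏ.
cos θ_min = 3/√12, so θ_min ≈ 30.00°.

θ_min ≈ 30.00°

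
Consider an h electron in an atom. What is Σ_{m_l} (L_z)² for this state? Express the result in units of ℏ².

Σ(L_z)² = 110 ℏ²

An h state has l = 5.
m_l runs from −5 to 5, i.e. {-5, -4, -3, -2, -1, 0, 1, 2, 3, 4, 5}.
Σ m_l² = l(l+1)(2l+1)/3 = 5·6·11/3 = 110.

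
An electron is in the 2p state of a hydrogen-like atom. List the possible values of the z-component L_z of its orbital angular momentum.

L_z ∈ {−ℏ, 0, ℏ}

2p means n = 2, l = 1.
L_z = m_l ℏ with m_l ranging from −l to +l in integer steps.
For l = 1: m_l ∈ {-1, 0, 1}.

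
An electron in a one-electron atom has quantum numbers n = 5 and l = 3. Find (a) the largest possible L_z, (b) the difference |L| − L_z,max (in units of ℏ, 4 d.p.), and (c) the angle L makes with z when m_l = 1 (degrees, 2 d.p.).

L_z,max = 3ℏ; |L|−L_z,max ≈ 0.4641ℏ; θ(m_l=1) ≈ 73.22°

L_z,max = lℏ = 3ℏ.
|L| − L_z,max = (2√3 − 3)ℏ ≈ 0.4641ℏ.
For m_l = 1: cos θ = 1/√12, θ ≈ 73.22°.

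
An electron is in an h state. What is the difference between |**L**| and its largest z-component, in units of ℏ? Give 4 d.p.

An h state has l = 5.
|L| = √30 ℏ ≈ 5.4772ℏ, while L_z,max = lℏ = 5ℏ.
The difference is (√30 − 5)ℏ ≈ 0.4772ℏ.

|L| − L_z,max ≈ 0.4772ℏ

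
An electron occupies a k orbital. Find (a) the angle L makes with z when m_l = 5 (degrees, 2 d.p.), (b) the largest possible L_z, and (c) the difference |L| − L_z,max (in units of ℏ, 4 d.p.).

For a k orbital, l = 7.
For m_l = 5: cos θ = 5/√56, θ ≈ 48.08°.
L_z,max = lℏ = 7ℏ.
|L| − L_z,max = (2√14 − 7)ℏ ≈ 0.4833ℏ.

θ(m_l=5) ≈ 48.08°; L_z,max = 7ℏ; |L|−L_z,max ≈ 0.4833ℏ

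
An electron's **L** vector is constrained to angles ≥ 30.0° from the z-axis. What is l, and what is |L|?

cos²θ_min = l/(l+1) = 0.7500.
Thus l = 0.7500/(1 − 0.7500) ≈ 3.
Then |L| = ℏ√(3·4) = 2√3 ℏ.

l = 3, |L| = 2√3 ℏ ≈ 3.464ℏ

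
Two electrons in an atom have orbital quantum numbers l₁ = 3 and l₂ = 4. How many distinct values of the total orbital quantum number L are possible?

7

L runs from |3 − 4| = 1 to 3 + 4 = 7.
Allowed values: L = 1, 2, 3, 4, 5, 6, 7.
That is 7 values.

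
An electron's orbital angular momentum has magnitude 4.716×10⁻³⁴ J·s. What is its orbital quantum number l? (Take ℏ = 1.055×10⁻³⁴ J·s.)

l = 4

In units of ℏ, |L| ≈ 4.470.
l(l+1) ≈ 4.470² ≈ 19.98, so l = 4.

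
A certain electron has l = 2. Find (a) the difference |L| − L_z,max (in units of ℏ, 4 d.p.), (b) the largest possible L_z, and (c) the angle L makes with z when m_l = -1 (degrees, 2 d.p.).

|L| − L_z,max = (√6 − 2)ℏ ≈ 0.4495ℏ.
L_z,max = lℏ = 2ℏ.
For m_l = -1: cos θ = -1/√6, θ ≈ 114.09°.

|L|−L_z,max ≈ 0.4495ℏ; L_z,max = 2ℏ; θ(m_l=-1) ≈ 114.09°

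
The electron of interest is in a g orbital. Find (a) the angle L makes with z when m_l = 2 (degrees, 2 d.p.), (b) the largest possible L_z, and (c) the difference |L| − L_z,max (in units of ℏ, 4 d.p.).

For a g orbital, l = 4.
For m_l = 2: cos θ = 2/√20, θ ≈ 63.43°.
L_z,max = lℏ = 4ℏ.
|L| − L_z,max = (2√5 − 4)ℏ ≈ 0.4721ℏ.

θ(m_l=2) ≈ 63.43°; L_z,max = 4ℏ; |L|−L_z,max ≈ 0.4721ℏ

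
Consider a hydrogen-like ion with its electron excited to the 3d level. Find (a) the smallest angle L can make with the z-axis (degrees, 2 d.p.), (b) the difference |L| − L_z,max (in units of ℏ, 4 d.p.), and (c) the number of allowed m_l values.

θ_min ≈ 35.26°; |L|−L_z,max ≈ 0.4495ℏ; 5 values

The 3d level has l = 2.
cos θ_min = 2/√6, so θ_min ≈ 35.26°.
|L| − L_z,max = (√6 − 2)ℏ ≈ 0.4495ℏ.
There are 2l+1 = 5 values of m_l.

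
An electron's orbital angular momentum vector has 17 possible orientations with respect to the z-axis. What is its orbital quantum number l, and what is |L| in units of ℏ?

17 = 2l + 1, so l = (17−1)/2 = 8.
|L| = ℏ√(l(l+1)) = ℏ√(8·9) = 6√2 ℏ.

l = 8, |L| = 6√2 ℏ ≈ 8.485ℏ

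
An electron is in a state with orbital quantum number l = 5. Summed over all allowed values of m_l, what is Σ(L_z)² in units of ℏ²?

The allowed m_l values are -5, -4, -3, -2, -1, 0, 1, 2, 3, 4, 5.
Σ m_l² = l(l+1)(2l+1)/3 = 5·6·11/3 = 110.

Σ(L_z)² = 110 ℏ²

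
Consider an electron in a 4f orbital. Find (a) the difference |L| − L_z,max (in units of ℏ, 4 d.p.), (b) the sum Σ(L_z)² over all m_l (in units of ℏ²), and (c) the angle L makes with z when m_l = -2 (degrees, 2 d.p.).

4f means n = 4, l = 3.
|L| − L_z,max = (2√3 − 3)ℏ ≈ 0.4641ℏ.
Σ m_l² = 28, so Σ(L_z)² = 28 ℏ².
For m_l = -2: cos θ = -2/√12, θ ≈ 125.26°.

|L|−L_z,max ≈ 0.4641ℏ; Σ(L_z)² = 28 ℏ²; θ(m_l=-2) ≈ 125.26°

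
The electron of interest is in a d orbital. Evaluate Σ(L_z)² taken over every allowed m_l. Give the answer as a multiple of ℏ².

For a d orbital, l = 2.
The allowed m_l values are -2, -1, 0, 1, 2.
Σ m_l² = l(l+1)(2l+1)/3 = 2·3·5/3 = 10.

Σ(L_z)² = 10 ℏ²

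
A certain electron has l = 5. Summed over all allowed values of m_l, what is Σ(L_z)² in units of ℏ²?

m_l runs from −5 to 5, i.e. {-5, -4, -3, -2, -1, 0, 1, 2, 3, 4, 5}.
Σ m_l² = 2·(1 + 4 + 9 + 16 + 25) = 110.

Σ(L_z)² = 110 ℏ²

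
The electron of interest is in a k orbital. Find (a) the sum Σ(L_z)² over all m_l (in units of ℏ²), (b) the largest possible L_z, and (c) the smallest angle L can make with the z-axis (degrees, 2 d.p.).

Σ(L_z)² = 280 ℏ²; L_z,max = 7ℏ; θ_min ≈ 20.70°

A k state has l = 7.
Σ m_l² = 280, so Σ(L_z)² = 280 ℏ².
L_z,max = lℏ = 7ℏ.
cos θ_min = 7/√56, so θ_min ≈ 20.70°.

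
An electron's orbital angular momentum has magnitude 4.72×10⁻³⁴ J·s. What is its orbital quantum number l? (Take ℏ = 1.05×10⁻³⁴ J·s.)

Dividing by ℏ: |L|/ℏ ≈ 4.495.
l(l+1) ≈ 4.495² ≈ 20.21, so l = 4.

l = 4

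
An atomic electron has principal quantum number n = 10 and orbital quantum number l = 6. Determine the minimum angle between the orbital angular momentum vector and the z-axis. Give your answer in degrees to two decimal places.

θ_min ≈ 22.21°

|L| = √(l(l+1)) ℏ = √42 ℏ.
The smallest angle corresponds to the largest L_z, i.e. m_l = l = 6, giving L_z = 6ℏ.
cos θ_min = 6/√42, so θ_min ≈ 22.21°.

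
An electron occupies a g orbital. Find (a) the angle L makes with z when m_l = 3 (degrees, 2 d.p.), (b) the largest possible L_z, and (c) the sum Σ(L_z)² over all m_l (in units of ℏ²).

θ(m_l=3) ≈ 47.87°; L_z,max = 4ℏ; Σ(L_z)² = 60 ℏ²

A g state has l = 4.
For m_l = 3: cos θ = 3/√20, θ ≈ 47.87°.
L_z,max = lℏ = 4ℏ.
Σ m_l² = 60, so Σ(L_z)² = 60 ℏ².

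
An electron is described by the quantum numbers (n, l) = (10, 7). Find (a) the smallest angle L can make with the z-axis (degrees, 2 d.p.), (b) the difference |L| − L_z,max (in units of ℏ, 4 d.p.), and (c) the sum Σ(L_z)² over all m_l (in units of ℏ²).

θ_min ≈ 20.70°; |L|−L_z,max ≈ 0.4833ℏ; Σ(L_z)² = 280 ℏ²

cos θ_min = 7/√56, so θ_min ≈ 20.70°.
|L| − L_z,max = (2√14 − 7)ℏ ≈ 0.4833ℏ.
Σ m_l² = 280, so Σ(L_z)² = 280 ℏ².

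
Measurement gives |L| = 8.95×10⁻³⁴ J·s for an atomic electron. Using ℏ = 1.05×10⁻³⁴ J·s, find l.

l = 8

In units of ℏ, |L| ≈ 8.524.
l(l+1) ≈ 8.524² ≈ 72.66, so l = 8.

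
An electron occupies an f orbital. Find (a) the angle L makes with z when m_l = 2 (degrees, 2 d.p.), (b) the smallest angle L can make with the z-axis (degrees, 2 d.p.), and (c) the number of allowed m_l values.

θ(m_l=2) ≈ 54.74°; θ_min ≈ 30.00°; 7 values

An f state has l = 3.
For m_l = 2: cos θ = 2/√12, θ ≈ 54.74°.
cos θ_min = 3/√12, so θ_min ≈ 30.00°.
There are 2l+1 = 7 values of m_l.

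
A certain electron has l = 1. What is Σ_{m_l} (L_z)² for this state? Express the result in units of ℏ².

m_l runs from −1 to 1, i.e. {-1, 0, 1}.
Σ m_l² = 2·(1) = 2.

Σ(L_z)² = 2 ℏ²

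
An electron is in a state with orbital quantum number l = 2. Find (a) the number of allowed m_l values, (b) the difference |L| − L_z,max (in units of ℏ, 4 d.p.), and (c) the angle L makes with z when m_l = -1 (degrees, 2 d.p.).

5 values; |L|−L_z,max ≈ 0.4495ℏ; θ(m_l=-1) ≈ 114.09°

There are 2l+1 = 5 values of m_l.
|L| − L_z,max = (√6 − 2)ℏ ≈ 0.4495ℏ.
For m_l = -1: cos θ = -1/√6, θ ≈ 114.09°.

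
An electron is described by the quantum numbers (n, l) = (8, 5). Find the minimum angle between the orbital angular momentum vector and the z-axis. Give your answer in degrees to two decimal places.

|L| = √(l(l+1)) ℏ = √30 ℏ.
The smallest angle corresponds to the largest L_z, i.e. m_l = l = 5, giving L_z = 5ℏ.
cos θ_min = 5/√30, so θ_min ≈ 24.09°.

θ_min ≈ 24.09°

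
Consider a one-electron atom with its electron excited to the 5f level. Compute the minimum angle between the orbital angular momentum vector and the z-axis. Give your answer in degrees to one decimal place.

θ_min ≈ 30.0°

The 5f level has l = 3.
|L|² = l(l+1)ℏ² = 12ℏ², so |L| = 2√3 ℏ.
The smallest angle corresponds to the largest L_z, i.e. m_l = l = 3, giving L_z = 3ℏ.
cos θ_min = 3/√12, so θ_min ≈ 30.0°.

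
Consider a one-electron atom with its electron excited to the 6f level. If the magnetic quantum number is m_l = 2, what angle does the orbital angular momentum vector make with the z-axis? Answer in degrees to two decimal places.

θ ≈ 54.74°

The 6f level has l = 3.
|L|² = l(l+1)ℏ² = 12ℏ², so |L| = 2√3 ℏ.
L_z = m_l ℏ = 2ℏ.
cos θ = L_z/|L| = 2/√12, so θ ≈ 54.74°.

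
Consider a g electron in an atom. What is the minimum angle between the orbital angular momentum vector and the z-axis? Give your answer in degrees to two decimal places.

θ_min ≈ 26.57°

G corresponds to l = 4.
|L| = √(l(l+1)) ℏ = 2√5 ℏ.
The smallest angle corresponds to the largest L_z, i.e. m_l = l = 4, giving L_z = 4ℏ.
cos θ_min = 4/√20, so θ_min ≈ 26.57°.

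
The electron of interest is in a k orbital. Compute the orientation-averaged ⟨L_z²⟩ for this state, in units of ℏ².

For a k orbital, l = 7.
m_l ∈ {-7, -6, -5, -4, -3, -2, -1, 0, 1, 2, 3, 4, 5, 6, 7}.
⟨L_z²⟩ = ℏ²·l(l+1)/3 = 18.67ℏ².

⟨L_z²⟩ = 18.67 ℏ²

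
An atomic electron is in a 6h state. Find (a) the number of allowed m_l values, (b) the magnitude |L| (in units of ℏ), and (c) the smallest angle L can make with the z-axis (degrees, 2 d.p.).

11 values; |L| = √30 ℏ ≈ 5.477ℏ; θ_min ≈ 24.09°

6h means n = 6, l = 5.
There are 2l+1 = 11 values of m_l.
|L| = ℏ√(5·6) = √30 ℏ ≈ 5.477ℏ.
cos θ_min = 5/√30, so θ_min ≈ 24.09°.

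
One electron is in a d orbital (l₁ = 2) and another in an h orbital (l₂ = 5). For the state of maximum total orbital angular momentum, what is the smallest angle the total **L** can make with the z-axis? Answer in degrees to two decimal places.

The total orbital quantum number L ranges from |l₁ − l₂| to l₁ + l₂ in integer steps.
Allowed values: L = 3, 4, 5, 6, 7.
The maximum is L = 7, with |L_tot| = ℏ√(7·8) = 2√14 ℏ.
The minimum angle with z is arccos(7/√56) ≈ 20.70°.

θ_min ≈ 20.70°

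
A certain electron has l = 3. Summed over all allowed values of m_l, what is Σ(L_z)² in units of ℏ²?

m_l ∈ {-3, -2, -1, 0, 1, 2, 3}.
Σ m_l² = l(l+1)(2l+1)/3 = 3·4·7/3 = 28.

Σ(L_z)² = 28 ℏ²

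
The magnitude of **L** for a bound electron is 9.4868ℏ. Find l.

l = 9

Since |L|² = l(l+1)ℏ², l(l+1) = 90.
Solving: l = 9.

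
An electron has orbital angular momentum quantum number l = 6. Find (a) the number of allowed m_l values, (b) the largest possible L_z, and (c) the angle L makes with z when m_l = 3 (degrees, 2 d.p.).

13 values; L_z,max = 6ℏ; θ(m_l=3) ≈ 62.42°

There are 2l+1 = 13 values of m_l.
L_z,max = lℏ = 6ℏ.
For m_l = 3: cos θ = 3/√42, θ ≈ 62.42°.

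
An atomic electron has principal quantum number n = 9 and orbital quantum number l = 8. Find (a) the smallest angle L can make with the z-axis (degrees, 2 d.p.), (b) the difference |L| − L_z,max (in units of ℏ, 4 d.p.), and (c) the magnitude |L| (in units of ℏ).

θ_min ≈ 19.47°; |L|−L_z,max ≈ 0.4853ℏ; |L| = 6√2 ℏ ≈ 8.485ℏ

cos θ_min = 8/√72, so θ_min ≈ 19.47°.
|L| − L_z,max = (6√2 − 8)ℏ ≈ 0.4853ℏ.
|L| = ℏ√(8·9) = 6√2 ℏ ≈ 8.485ℏ.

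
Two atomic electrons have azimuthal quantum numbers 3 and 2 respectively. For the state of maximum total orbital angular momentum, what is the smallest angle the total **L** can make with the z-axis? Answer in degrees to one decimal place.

Angular momentum addition gives L = |l₁ − l₂|, …, l₁ + l₂.
Allowed values: L = 1, 2, 3, 4, 5.
The maximum is L = 5, with |L_tot| = ℏ√(5·6) = √30 ℏ.
The minimum angle with z is arccos(5/√30) ≈ 24.1°.

θ_min ≈ 24.1°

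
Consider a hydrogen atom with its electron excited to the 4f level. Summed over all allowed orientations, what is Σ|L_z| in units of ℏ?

Σ|L_z| = 12 ℏ

The 4f level has l = 3.
m_l ∈ {-3, -2, -1, 0, 1, 2, 3}.
Σ|m_l| = 2·3(3+1)/2 = 12.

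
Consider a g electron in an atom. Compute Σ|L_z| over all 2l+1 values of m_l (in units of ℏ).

Σ|L_z| = 20 ℏ

A g state has l = 4.
The allowed m_l values are -4, -3, -2, -1, 0, 1, 2, 3, 4.
Σ|m_l| = l(l+1) = 20.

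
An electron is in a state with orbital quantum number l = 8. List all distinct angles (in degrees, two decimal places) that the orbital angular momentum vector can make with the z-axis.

θ ∈ {19.47°, 34.42°, 45.00°, 53.90°, 61.87°, 69.30°, 76.37°, 83.23°, 90.00°, 96.77°, 103.63°, 110.70°, 118.13°, 126.10°, 135.00°, 145.58°, 160.53°}

|L| = ℏ√(l(l+1)) = 6√2 ℏ.
cos θ = m_l/√72 for each m_l ∈ {-8, -7, -6, -5, -4, -3, -2, -1, 0, 1, 2, 3, 4, 5, 6, 7, 8}.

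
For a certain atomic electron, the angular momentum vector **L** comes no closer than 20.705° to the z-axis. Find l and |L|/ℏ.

l = 7, |L| = 2√14 ℏ ≈ 7.483ℏ

At minimum angle, m_l = l, so cos θ = l/√(l(l+1)); cos²θ = l/(l+1) = 0.8750.
l = cos²θ/sin²θ ≈ 7.
Then |L| = ℏ√(7·8) = 2√14 ℏ.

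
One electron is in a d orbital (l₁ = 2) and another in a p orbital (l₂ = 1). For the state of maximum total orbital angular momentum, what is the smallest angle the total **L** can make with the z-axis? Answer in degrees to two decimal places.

Angular momentum addition gives L = |l₁ − l₂|, …, l₁ + l₂.
L ∈ {1, 2, 3}.
The maximum is L = 3, with |L_tot| = ℏ√(3·4) = 2√3 ℏ.
The minimum angle with z is arccos(3/√12) ≈ 30.00°.

θ_min ≈ 30.00°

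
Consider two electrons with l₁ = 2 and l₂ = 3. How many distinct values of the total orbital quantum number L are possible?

L runs from |2 − 3| = 1 to 2 + 3 = 5.
So L can be 1, 2, 3, 4, 5.
That is 5 values.

5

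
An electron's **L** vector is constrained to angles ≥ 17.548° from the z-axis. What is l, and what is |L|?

cos²θ_min = l/(l+1) = 0.9091.
Solving: l = 10.
Then |L| = ℏ√(10·11) = √110 ℏ.

l = 10, |L| = √110 ℏ ≈ 10.488ℏ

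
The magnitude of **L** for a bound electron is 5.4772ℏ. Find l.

l = 5

|L| = ℏ√(l(l+1)), so l(l+1) = 30.
The positive root is l = 5.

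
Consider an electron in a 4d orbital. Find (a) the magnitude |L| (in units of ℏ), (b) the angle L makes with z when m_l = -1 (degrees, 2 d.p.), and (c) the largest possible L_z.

4d means n = 4, l = 2.
|L| = ℏ√(2·3) = √6 ℏ ≈ 2.449ℏ.
For m_l = -1: cos θ = -1/√6, θ ≈ 114.09°.
L_z,max = lℏ = 2ℏ.

|L| = √6 ℏ ≈ 2.449ℏ; θ(m_l=-1) ≈ 114.09°; L_z,max = 2ℏ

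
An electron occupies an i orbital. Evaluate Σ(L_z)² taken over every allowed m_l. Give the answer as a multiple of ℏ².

I corresponds to l = 6.
The allowed m_l values are -6, -5, -4, -3, -2, -1, 0, 1, 2, 3, 4, 5, 6.
Σ m_l² = l(l+1)(2l+1)/3 = 6·7·13/3 = 182.

Σ(L_z)² = 182 ℏ²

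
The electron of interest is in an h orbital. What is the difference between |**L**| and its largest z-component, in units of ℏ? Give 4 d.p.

An h state has l = 5.
|L| = √30 ℏ ≈ 5.4772ℏ, while L_z,max = lℏ = 5ℏ.
The difference is (√30 − 5)ℏ ≈ 0.4772ℏ.

|L| − L_z,max ≈ 0.4772ℏ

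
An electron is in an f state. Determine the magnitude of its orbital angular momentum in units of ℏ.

An f state has l = 3.
|L| = ℏ√(l(l+1)) = ℏ√(3·4) = 2√3 ℏ

|L| = 2√3 ℏ ≈ 3.464ℏ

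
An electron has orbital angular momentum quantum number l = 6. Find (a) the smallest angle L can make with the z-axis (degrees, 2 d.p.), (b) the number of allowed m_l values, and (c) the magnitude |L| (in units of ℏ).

θ_min ≈ 22.21°; 13 values; |L| = √42 ℏ ≈ 6.481ℏ

cos θ_min = 6/√42, so θ_min ≈ 22.21°.
There are 2l+1 = 13 values of m_l.
|L| = ℏ√(6·7) = √42 ℏ ≈ 6.481ℏ.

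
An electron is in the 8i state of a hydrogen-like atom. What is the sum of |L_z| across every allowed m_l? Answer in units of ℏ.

Σ|L_z| = 42 ℏ

The 8i subshell has l = 6.
The allowed m_l values are -6, -5, -4, -3, -2, -1, 0, 1, 2, 3, 4, 5, 6.
Σ|m_l| = 2·6(6+1)/2 = 42.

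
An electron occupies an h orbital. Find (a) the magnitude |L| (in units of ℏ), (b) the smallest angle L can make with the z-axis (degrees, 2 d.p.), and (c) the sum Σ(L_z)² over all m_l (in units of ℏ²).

|L| = √30 ℏ ≈ 5.477ℏ; θ_min ≈ 24.09°; Σ(L_z)² = 110 ℏ²

H corresponds to l = 5.
|L| = ℏ√(5·6) = √30 ℏ ≈ 5.477ℏ.
cos θ_min = 5/√30, so θ_min ≈ 24.09°.
Σ m_l² = 110, so Σ(L_z)² = 110 ℏ².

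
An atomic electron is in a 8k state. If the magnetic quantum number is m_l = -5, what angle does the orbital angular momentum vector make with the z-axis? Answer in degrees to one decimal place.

θ ≈ 131.9°

8k means n = 8, l = 7.
|L|² = l(l+1)ℏ² = 56ℏ², so |L| = 2√14 ℏ.
L_z = m_l ℏ = −5ℏ.
cos θ = L_z/|L| = -5/√56, so θ ≈ 131.9°.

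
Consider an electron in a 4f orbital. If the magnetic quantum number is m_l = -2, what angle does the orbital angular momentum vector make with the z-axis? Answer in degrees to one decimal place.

The 4f subshell has l = 3.
|L| = √(l(l+1)) ℏ = 2√3 ℏ.
L_z = m_l ℏ = −2ℏ.
cos θ = L_z/|L| = -2/√12, so θ ≈ 125.3°.

θ ≈ 125.3°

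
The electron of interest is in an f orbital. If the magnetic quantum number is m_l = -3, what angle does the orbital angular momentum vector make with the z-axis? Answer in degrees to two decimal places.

An f state has l = 3.
|L| = ℏ√(l(l+1)) = 2√3 ℏ.
L_z = m_l ℏ = −3ℏ.
cos θ = L_z/|L| = -3/√12, so θ ≈ 150.00°.

θ ≈ 150.00°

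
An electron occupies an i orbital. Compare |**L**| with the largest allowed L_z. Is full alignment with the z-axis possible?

An i state has l = 6.
|L| = √42 ℏ ≈ 6.4807ℏ, while L_z,max = lℏ = 6ℏ.
Since |L| > L_z,max, the vector can never point exactly along z; the closest it comes is θ_min = arccos(6/√42) ≈ 22.2°.

No: L_z,max = 6ℏ < |L| = √42 ℏ ≈ 6.481ℏ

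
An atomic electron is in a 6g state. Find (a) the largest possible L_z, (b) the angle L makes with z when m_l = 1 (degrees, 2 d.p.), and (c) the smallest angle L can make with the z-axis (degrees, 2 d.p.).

For 6g, l = 4.
L_z,max = lℏ = 4ℏ.
For m_l = 1: cos θ = 1/√20, θ ≈ 77.08°.
cos θ_min = 4/√20, so θ_min ≈ 26.57°.

L_z,max = 4ℏ; θ(m_l=1) ≈ 77.08°; θ_min ≈ 26.57°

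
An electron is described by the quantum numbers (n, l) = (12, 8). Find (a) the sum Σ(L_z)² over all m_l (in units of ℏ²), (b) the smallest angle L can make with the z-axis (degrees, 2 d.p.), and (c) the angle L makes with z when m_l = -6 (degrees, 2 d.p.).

Σ(L_z)² = 408 ℏ²; θ_min ≈ 19.47°; θ(m_l=-6) ≈ 135.00°

Σ m_l² = 408, so Σ(L_z)² = 408 ℏ².
cos θ_min = 8/√72, so θ_min ≈ 19.47°.
For m_l = -6: cos θ = -6/√72, θ ≈ 135.00°.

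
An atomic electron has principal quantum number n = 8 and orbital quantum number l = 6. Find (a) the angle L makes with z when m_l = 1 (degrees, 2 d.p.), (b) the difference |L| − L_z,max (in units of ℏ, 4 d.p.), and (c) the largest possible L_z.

θ(m_l=1) ≈ 81.12°; |L|−L_z,max ≈ 0.4807ℏ; L_z,max = 6ℏ

For m_l = 1: cos θ = 1/√42, θ ≈ 81.12°.
|L| − L_z,max = (√42 − 6)ℏ ≈ 0.4807ℏ.
L_z,max = lℏ = 6ℏ.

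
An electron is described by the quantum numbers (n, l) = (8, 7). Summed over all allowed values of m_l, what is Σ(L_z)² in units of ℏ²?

m_l runs from −7 to 7, i.e. {-7, -6, -5, -4, -3, -2, -1, 0, 1, 2, 3, 4, 5, 6, 7}.
Σ m_l² = l(l+1)(2l+1)/3 = 7·8·15/3 = 280.

Σ(L_z)² = 280 ℏ²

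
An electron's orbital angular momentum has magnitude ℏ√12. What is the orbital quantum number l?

(|L|/ℏ)² = l(l+1) = 12.
Solving: l = 3.

l = 3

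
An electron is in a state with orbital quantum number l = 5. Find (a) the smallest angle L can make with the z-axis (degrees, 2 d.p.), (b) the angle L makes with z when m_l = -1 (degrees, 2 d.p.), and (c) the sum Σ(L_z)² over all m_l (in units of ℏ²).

cos θ_min = 5/√30, so θ_min ≈ 24.09°.
For m_l = -1: cos θ = -1/√30, θ ≈ 100.52°.
Σ m_l² = 110, so Σ(L_z)² = 110 ℏ².

θ_min ≈ 24.09°; θ(m_l=-1) ≈ 100.52°; Σ(L_z)² = 110 ℏ²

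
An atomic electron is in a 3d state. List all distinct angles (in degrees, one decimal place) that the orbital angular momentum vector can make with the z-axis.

θ ∈ {35.3°, 65.9°, 90.0°, 114.1°, 144.7°}

The 3d subshell has l = 2.
|L| = ℏ√(l(l+1)) = √6 ℏ.
cos θ = m_l/√6 for each m_l ∈ {-2, -1, 0, 1, 2}.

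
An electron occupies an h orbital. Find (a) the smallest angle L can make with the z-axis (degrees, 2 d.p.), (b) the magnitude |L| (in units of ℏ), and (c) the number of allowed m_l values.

For an h orbital, l = 5.
cos θ_min = 5/√30, so θ_min ≈ 24.09°.
|L| = ℏ√(5·6) = √30 ℏ ≈ 5.477ℏ.
There are 2l+1 = 11 values of m_l.

θ_min ≈ 24.09°; |L| = √30 ℏ ≈ 5.477ℏ; 11 values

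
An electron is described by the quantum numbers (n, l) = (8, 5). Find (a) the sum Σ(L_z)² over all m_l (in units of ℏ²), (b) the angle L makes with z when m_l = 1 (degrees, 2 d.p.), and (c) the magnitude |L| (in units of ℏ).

Σ m_l² = 110, so Σ(L_z)² = 110 ℏ².
For m_l = 1: cos θ = 1/√30, θ ≈ 79.48°.
|L| = ℏ√(5·6) = √30 ℏ ≈ 5.477ℏ.

Σ(L_z)² = 110 ℏ²; θ(m_l=1) ≈ 79.48°; |L| = √30 ℏ ≈ 5.477ℏ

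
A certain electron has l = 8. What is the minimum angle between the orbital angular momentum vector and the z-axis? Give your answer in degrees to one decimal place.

|L| = ℏ√(l(l+1)) = 6√2 ℏ.
The smallest angle corresponds to the largest L_z, i.e. m_l = l = 8, giving L_z = 8ℏ.
cos θ_min = 8/√72, so θ_min ≈ 19.5°.

θ_min ≈ 19.5°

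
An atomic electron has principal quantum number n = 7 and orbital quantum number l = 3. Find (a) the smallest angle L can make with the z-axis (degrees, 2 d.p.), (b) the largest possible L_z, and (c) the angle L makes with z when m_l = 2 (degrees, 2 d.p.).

θ_min ≈ 30.00°; L_z,max = 3ℏ; θ(m_l=2) ≈ 54.74°

cos θ_min = 3/√12, so θ_min ≈ 30.00°.
L_z,max = lℏ = 3ℏ.
For m_l = 2: cos θ = 2/√12, θ ≈ 54.74°.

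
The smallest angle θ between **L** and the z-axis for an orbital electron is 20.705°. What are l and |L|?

cos²θ_min = l/(l+1) = 0.8750.
l = cos²θ/sin²θ ≈ 7.
Then |L| = ℏ√(7·8) = 2√14 ℏ.

l = 7, |L| = 2√14 ℏ ≈ 7.483ℏ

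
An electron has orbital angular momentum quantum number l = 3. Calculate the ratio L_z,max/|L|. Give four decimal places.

L_z,max/|L| = 0.8660

|L| = 2√3 ℏ ≈ 3.4641ℏ, while L_z,max = lℏ = 3ℏ.
L_z,max/|L| = 3/√12 = 0.8660.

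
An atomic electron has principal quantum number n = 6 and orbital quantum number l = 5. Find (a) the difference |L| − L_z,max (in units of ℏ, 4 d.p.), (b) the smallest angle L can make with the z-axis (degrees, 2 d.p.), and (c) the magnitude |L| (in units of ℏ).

|L| − L_z,max = (√30 − 5)ℏ ≈ 0.4772ℏ.
cos θ_min = 5/√30, so θ_min ≈ 24.09°.
|L| = ℏ√(5·6) = √30 ℏ ≈ 5.477ℏ.

|L|−L_z,max ≈ 0.4772ℏ; θ_min ≈ 24.09°; |L| = √30 ℏ ≈ 5.477ℏ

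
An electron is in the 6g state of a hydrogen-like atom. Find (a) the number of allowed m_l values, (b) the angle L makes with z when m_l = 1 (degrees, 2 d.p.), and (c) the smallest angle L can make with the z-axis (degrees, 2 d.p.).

9 values; θ(m_l=1) ≈ 77.08°; θ_min ≈ 26.57°

For 6g, l = 4.
There are 2l+1 = 9 values of m_l.
For m_l = 1: cos θ = 1/√20, θ ≈ 77.08°.
cos θ_min = 4/√20, so θ_min ≈ 26.57°.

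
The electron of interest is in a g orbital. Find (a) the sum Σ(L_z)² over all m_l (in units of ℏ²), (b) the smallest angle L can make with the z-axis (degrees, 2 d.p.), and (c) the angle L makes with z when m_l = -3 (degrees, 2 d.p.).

Σ(L_z)² = 60 ℏ²; θ_min ≈ 26.57°; θ(m_l=-3) ≈ 132.13°

For a g orbital, l = 4.
Σ m_l² = 60, so Σ(L_z)² = 60 ℏ².
cos θ_min = 4/√20, so θ_min ≈ 26.57°.
For m_l = -3: cos θ = -3/√20, θ ≈ 132.13°.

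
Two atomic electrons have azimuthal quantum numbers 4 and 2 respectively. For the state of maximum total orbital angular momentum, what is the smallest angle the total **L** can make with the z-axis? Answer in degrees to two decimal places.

L runs from |4 − 2| = 2 to 4 + 2 = 6.
Allowed values: L = 2, 3, 4, 5, 6.
The maximum is L = 6, with |L_tot| = ℏ√(6·7) = √42 ℏ.
The minimum angle with z is arccos(6/√42) ≈ 22.21°.

θ_min ≈ 22.21°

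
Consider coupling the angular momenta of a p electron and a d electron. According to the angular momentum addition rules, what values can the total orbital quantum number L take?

L = 1, 2, 3

L runs from |1 − 2| = 1 to 1 + 2 = 3.
So L can be 1, 2, 3.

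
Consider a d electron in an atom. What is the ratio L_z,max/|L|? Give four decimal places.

D corresponds to l = 2.
|L| = √6 ℏ ≈ 2.4495ℏ, while L_z,max = lℏ = 2ℏ.
L_z,max/|L| = 2/√6 = 0.8165.

L_z,max/|L| = 0.8165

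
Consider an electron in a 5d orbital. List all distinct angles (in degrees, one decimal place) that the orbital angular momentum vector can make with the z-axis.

5d means n = 5, l = 2.
|L|² = l(l+1)ℏ² = 6ℏ², so |L| = √6 ℏ.
cos θ = m_l/√6 for each m_l ∈ {-2, -1, 0, 1, 2}.

θ ∈ {35.3°, 65.9°, 90.0°, 114.1°, 144.7°}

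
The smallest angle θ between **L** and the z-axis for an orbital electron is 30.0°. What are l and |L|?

cos θ_min = l/√(l(l+1)) = √(l/(l+1)), so l/(l+1) = cos²(30.0°) = 0.7500.
Thus l = 0.7500/(1 − 0.7500) ≈ 3.
Then |L| = ℏ√(3·4) = 2√3 ℏ.

l = 3, |L| = 2√3 ℏ ≈ 3.464ℏ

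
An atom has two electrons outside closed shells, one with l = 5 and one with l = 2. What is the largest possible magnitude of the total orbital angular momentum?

Angular momentum addition gives L = |l₁ − l₂|, …, l₁ + l₂.
L ∈ {3, 4, 5, 6, 7}.
The largest magnitude corresponds to L = 7: |L_tot| = ℏ√(7·8) = 2√14 ℏ.

|L_tot|_max = 2√14 ℏ ≈ 7.483ℏ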